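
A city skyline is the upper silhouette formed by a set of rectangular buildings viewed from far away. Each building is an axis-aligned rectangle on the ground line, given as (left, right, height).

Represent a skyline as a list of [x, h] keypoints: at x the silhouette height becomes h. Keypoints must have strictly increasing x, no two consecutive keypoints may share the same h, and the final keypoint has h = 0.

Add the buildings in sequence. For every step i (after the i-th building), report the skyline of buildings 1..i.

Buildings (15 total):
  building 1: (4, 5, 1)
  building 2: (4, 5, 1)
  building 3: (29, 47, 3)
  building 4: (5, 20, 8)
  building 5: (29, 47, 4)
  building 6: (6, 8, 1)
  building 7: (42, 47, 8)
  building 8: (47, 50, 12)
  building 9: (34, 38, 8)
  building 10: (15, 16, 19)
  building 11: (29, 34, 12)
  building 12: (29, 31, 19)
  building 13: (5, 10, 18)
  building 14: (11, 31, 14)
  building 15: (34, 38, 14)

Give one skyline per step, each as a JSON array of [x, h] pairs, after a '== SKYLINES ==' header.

== SKYLINES ==
[[4,1],[5,0]]
[[4,1],[5,0]]
[[4,1],[5,0],[29,3],[47,0]]
[[4,1],[5,8],[20,0],[29,3],[47,0]]
[[4,1],[5,8],[20,0],[29,4],[47,0]]
[[4,1],[5,8],[20,0],[29,4],[47,0]]
[[4,1],[5,8],[20,0],[29,4],[42,8],[47,0]]
[[4,1],[5,8],[20,0],[29,4],[42,8],[47,12],[50,0]]
[[4,1],[5,8],[20,0],[29,4],[34,8],[38,4],[42,8],[47,12],[50,0]]
[[4,1],[5,8],[15,19],[16,8],[20,0],[29,4],[34,8],[38,4],[42,8],[47,12],[50,0]]
[[4,1],[5,8],[15,19],[16,8],[20,0],[29,12],[34,8],[38,4],[42,8],[47,12],[50,0]]
[[4,1],[5,8],[15,19],[16,8],[20,0],[29,19],[31,12],[34,8],[38,4],[42,8],[47,12],[50,0]]
[[4,1],[5,18],[10,8],[15,19],[16,8],[20,0],[29,19],[31,12],[34,8],[38,4],[42,8],[47,12],[50,0]]
[[4,1],[5,18],[10,8],[11,14],[15,19],[16,14],[29,19],[31,12],[34,8],[38,4],[42,8],[47,12],[50,0]]
[[4,1],[5,18],[10,8],[11,14],[15,19],[16,14],[29,19],[31,12],[34,14],[38,4],[42,8],[47,12],[50,0]]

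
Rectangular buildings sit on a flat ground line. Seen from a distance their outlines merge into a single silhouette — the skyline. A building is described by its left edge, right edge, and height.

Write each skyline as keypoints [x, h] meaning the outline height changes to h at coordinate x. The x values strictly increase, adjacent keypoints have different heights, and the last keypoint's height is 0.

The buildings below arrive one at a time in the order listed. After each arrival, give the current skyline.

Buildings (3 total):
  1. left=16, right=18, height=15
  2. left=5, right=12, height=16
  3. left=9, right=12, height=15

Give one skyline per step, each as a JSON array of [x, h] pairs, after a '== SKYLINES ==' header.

== SKYLINES ==
[[16,15],[18,0]]
[[5,16],[12,0],[16,15],[18,0]]
[[5,16],[12,0],[16,15],[18,0]]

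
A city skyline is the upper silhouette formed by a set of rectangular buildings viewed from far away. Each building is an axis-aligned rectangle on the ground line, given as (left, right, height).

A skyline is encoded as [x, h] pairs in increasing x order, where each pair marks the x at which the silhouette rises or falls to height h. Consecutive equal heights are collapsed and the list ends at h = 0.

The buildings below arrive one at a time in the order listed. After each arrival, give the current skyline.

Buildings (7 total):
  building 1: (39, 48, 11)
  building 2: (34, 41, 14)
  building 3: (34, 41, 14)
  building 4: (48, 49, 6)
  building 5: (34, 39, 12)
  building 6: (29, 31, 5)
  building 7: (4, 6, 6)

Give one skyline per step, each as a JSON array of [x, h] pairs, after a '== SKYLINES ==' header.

== SKYLINES ==
[[39,11],[48,0]]
[[34,14],[41,11],[48,0]]
[[34,14],[41,11],[48,0]]
[[34,14],[41,11],[48,6],[49,0]]
[[34,14],[41,11],[48,6],[49,0]]
[[29,5],[31,0],[34,14],[41,11],[48,6],[49,0]]
[[4,6],[6,0],[29,5],[31,0],[34,14],[41,11],[48,6],[49,0]]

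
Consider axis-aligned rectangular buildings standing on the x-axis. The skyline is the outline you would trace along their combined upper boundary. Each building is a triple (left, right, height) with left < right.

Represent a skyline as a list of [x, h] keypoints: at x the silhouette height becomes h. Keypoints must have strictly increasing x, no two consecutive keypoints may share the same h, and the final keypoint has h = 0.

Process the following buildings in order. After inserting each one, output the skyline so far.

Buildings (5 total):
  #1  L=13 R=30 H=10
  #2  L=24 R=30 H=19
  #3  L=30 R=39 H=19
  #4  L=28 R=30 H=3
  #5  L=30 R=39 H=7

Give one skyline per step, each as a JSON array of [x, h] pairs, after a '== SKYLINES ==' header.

== SKYLINES ==
[[13,10],[30,0]]
[[13,10],[24,19],[30,0]]
[[13,10],[24,19],[39,0]]
[[13,10],[24,19],[39,0]]
[[13,10],[24,19],[39,0]]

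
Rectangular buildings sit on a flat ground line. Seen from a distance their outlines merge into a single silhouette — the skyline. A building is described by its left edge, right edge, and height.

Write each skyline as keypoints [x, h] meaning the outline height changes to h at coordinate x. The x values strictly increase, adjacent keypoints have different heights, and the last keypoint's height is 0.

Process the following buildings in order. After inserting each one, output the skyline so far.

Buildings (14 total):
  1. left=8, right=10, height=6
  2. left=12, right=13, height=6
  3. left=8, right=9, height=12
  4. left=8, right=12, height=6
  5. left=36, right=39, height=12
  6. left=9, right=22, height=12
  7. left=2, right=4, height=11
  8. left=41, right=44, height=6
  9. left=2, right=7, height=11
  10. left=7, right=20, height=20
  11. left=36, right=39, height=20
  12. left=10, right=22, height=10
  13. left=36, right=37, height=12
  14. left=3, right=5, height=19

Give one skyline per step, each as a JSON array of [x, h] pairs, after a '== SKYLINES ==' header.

== SKYLINES ==
[[8,6],[10,0]]
[[8,6],[10,0],[12,6],[13,0]]
[[8,12],[9,6],[10,0],[12,6],[13,0]]
[[8,12],[9,6],[13,0]]
[[8,12],[9,6],[13,0],[36,12],[39,0]]
[[8,12],[22,0],[36,12],[39,0]]
[[2,11],[4,0],[8,12],[22,0],[36,12],[39,0]]
[[2,11],[4,0],[8,12],[22,0],[36,12],[39,0],[41,6],[44,0]]
[[2,11],[7,0],[8,12],[22,0],[36,12],[39,0],[41,6],[44,0]]
[[2,11],[7,20],[20,12],[22,0],[36,12],[39,0],[41,6],[44,0]]
[[2,11],[7,20],[20,12],[22,0],[36,20],[39,0],[41,6],[44,0]]
[[2,11],[7,20],[20,12],[22,0],[36,20],[39,0],[41,6],[44,0]]
[[2,11],[7,20],[20,12],[22,0],[36,20],[39,0],[41,6],[44,0]]
[[2,11],[3,19],[5,11],[7,20],[20,12],[22,0],[36,20],[39,0],[41,6],[44,0]]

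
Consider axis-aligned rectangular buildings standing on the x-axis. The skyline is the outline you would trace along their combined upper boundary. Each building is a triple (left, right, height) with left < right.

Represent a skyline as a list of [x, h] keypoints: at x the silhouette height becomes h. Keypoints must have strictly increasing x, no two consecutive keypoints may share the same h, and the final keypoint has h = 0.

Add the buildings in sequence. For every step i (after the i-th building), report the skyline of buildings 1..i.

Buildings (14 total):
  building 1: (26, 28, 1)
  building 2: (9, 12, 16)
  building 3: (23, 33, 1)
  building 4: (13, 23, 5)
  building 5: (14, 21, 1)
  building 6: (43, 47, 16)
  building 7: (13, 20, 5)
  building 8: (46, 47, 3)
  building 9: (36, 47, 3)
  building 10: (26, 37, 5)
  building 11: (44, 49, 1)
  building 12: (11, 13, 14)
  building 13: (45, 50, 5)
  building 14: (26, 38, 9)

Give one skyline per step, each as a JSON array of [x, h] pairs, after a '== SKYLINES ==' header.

== SKYLINES ==
[[26,1],[28,0]]
[[9,16],[12,0],[26,1],[28,0]]
[[9,16],[12,0],[23,1],[33,0]]
[[9,16],[12,0],[13,5],[23,1],[33,0]]
[[9,16],[12,0],[13,5],[23,1],[33,0]]
[[9,16],[12,0],[13,5],[23,1],[33,0],[43,16],[47,0]]
[[9,16],[12,0],[13,5],[23,1],[33,0],[43,16],[47,0]]
[[9,16],[12,0],[13,5],[23,1],[33,0],[43,16],[47,0]]
[[9,16],[12,0],[13,5],[23,1],[33,0],[36,3],[43,16],[47,0]]
[[9,16],[12,0],[13,5],[23,1],[26,5],[37,3],[43,16],[47,0]]
[[9,16],[12,0],[13,5],[23,1],[26,5],[37,3],[43,16],[47,1],[49,0]]
[[9,16],[12,14],[13,5],[23,1],[26,5],[37,3],[43,16],[47,1],[49,0]]
[[9,16],[12,14],[13,5],[23,1],[26,5],[37,3],[43,16],[47,5],[50,0]]
[[9,16],[12,14],[13,5],[23,1],[26,9],[38,3],[43,16],[47,5],[50,0]]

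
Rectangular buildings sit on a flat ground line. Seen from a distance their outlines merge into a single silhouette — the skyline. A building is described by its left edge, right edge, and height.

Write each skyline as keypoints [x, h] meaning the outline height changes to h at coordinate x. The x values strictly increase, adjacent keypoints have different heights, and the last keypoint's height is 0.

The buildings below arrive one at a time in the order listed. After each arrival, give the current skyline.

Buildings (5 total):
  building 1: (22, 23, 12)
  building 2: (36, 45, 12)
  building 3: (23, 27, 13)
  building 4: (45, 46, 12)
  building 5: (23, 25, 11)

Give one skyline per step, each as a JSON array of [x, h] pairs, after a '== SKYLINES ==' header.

== SKYLINES ==
[[22,12],[23,0]]
[[22,12],[23,0],[36,12],[45,0]]
[[22,12],[23,13],[27,0],[36,12],[45,0]]
[[22,12],[23,13],[27,0],[36,12],[46,0]]
[[22,12],[23,13],[27,0],[36,12],[46,0]]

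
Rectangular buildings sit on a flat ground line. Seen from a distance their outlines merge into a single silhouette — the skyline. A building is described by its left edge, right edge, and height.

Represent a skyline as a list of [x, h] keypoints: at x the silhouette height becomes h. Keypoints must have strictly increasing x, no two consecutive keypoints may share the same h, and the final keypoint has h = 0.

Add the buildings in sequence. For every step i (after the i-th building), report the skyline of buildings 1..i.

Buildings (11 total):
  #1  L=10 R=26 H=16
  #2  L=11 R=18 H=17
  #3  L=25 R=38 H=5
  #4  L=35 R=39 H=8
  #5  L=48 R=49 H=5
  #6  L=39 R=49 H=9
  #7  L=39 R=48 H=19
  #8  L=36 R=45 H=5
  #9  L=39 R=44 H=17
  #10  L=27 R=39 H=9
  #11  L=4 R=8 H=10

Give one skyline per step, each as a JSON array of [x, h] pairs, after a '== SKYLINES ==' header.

== SKYLINES ==
[[10,16],[26,0]]
[[10,16],[11,17],[18,16],[26,0]]
[[10,16],[11,17],[18,16],[26,5],[38,0]]
[[10,16],[11,17],[18,16],[26,5],[35,8],[39,0]]
[[10,16],[11,17],[18,16],[26,5],[35,8],[39,0],[48,5],[49,0]]
[[10,16],[11,17],[18,16],[26,5],[35,8],[39,9],[49,0]]
[[10,16],[11,17],[18,16],[26,5],[35,8],[39,19],[48,9],[49,0]]
[[10,16],[11,17],[18,16],[26,5],[35,8],[39,19],[48,9],[49,0]]
[[10,16],[11,17],[18,16],[26,5],[35,8],[39,19],[48,9],[49,0]]
[[10,16],[11,17],[18,16],[26,5],[27,9],[39,19],[48,9],[49,0]]
[[4,10],[8,0],[10,16],[11,17],[18,16],[26,5],[27,9],[39,19],[48,9],[49,0]]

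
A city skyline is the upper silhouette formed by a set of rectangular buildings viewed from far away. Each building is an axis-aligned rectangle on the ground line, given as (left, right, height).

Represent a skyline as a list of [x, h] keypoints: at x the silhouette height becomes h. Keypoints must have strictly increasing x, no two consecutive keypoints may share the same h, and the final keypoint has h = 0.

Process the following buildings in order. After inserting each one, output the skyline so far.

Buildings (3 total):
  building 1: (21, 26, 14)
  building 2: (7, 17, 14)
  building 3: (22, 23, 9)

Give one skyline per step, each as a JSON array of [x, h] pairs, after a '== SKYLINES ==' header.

== SKYLINES ==
[[21,14],[26,0]]
[[7,14],[17,0],[21,14],[26,0]]
[[7,14],[17,0],[21,14],[26,0]]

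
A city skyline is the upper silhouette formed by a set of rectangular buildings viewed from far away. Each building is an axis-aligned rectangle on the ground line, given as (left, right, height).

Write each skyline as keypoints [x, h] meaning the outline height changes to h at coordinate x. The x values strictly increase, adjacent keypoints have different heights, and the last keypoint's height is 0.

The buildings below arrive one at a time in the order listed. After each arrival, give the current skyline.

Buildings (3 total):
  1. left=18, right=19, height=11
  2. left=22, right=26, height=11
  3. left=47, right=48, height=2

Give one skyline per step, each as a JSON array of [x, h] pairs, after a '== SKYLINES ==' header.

== SKYLINES ==
[[18,11],[19,0]]
[[18,11],[19,0],[22,11],[26,0]]
[[18,11],[19,0],[22,11],[26,0],[47,2],[48,0]]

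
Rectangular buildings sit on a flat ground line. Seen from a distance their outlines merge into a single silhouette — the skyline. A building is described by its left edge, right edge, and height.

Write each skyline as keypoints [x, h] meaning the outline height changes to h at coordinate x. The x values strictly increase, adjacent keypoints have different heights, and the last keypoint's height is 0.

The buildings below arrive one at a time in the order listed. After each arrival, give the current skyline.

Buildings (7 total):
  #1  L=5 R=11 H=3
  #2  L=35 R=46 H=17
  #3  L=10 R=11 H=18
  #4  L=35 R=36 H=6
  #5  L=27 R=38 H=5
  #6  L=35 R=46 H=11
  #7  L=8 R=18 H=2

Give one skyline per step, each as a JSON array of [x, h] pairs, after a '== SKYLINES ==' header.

== SKYLINES ==
[[5,3],[11,0]]
[[5,3],[11,0],[35,17],[46,0]]
[[5,3],[10,18],[11,0],[35,17],[46,0]]
[[5,3],[10,18],[11,0],[35,17],[46,0]]
[[5,3],[10,18],[11,0],[27,5],[35,17],[46,0]]
[[5,3],[10,18],[11,0],[27,5],[35,17],[46,0]]
[[5,3],[10,18],[11,2],[18,0],[27,5],[35,17],[46,0]]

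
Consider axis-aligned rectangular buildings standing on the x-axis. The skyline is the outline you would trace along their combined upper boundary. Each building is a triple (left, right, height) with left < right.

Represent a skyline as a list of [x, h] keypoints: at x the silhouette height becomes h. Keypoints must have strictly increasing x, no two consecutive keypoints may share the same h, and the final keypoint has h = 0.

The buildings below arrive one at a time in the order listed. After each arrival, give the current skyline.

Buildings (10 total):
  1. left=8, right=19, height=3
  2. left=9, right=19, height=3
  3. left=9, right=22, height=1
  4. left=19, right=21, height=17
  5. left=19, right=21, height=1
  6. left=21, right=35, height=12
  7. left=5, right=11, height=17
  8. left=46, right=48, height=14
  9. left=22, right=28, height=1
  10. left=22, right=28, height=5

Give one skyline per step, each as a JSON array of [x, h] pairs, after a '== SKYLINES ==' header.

== SKYLINES ==
[[8,3],[19,0]]
[[8,3],[19,0]]
[[8,3],[19,1],[22,0]]
[[8,3],[19,17],[21,1],[22,0]]
[[8,3],[19,17],[21,1],[22,0]]
[[8,3],[19,17],[21,12],[35,0]]
[[5,17],[11,3],[19,17],[21,12],[35,0]]
[[5,17],[11,3],[19,17],[21,12],[35,0],[46,14],[48,0]]
[[5,17],[11,3],[19,17],[21,12],[35,0],[46,14],[48,0]]
[[5,17],[11,3],[19,17],[21,12],[35,0],[46,14],[48,0]]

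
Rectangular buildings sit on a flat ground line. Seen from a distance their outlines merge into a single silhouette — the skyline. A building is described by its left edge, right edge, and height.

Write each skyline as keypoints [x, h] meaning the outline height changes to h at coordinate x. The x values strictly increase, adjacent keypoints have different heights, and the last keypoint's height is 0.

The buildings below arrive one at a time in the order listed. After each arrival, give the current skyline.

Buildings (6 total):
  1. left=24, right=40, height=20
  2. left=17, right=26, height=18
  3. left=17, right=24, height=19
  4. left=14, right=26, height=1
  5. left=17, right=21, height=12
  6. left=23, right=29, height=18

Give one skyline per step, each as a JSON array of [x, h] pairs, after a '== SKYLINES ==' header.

== SKYLINES ==
[[24,20],[40,0]]
[[17,18],[24,20],[40,0]]
[[17,19],[24,20],[40,0]]
[[14,1],[17,19],[24,20],[40,0]]
[[14,1],[17,19],[24,20],[40,0]]
[[14,1],[17,19],[24,20],[40,0]]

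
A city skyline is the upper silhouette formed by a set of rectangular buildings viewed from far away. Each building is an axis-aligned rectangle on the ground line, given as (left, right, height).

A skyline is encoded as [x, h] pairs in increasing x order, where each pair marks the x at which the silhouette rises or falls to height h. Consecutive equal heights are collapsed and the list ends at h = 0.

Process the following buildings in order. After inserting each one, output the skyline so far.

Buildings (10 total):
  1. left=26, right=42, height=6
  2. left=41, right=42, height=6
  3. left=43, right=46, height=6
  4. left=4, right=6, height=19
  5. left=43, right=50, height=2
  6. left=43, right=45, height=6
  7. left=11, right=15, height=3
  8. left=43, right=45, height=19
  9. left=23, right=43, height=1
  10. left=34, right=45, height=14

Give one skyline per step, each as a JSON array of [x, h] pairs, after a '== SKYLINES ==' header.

== SKYLINES ==
[[26,6],[42,0]]
[[26,6],[42,0]]
[[26,6],[42,0],[43,6],[46,0]]
[[4,19],[6,0],[26,6],[42,0],[43,6],[46,0]]
[[4,19],[6,0],[26,6],[42,0],[43,6],[46,2],[50,0]]
[[4,19],[6,0],[26,6],[42,0],[43,6],[46,2],[50,0]]
[[4,19],[6,0],[11,3],[15,0],[26,6],[42,0],[43,6],[46,2],[50,0]]
[[4,19],[6,0],[11,3],[15,0],[26,6],[42,0],[43,19],[45,6],[46,2],[50,0]]
[[4,19],[6,0],[11,3],[15,0],[23,1],[26,6],[42,1],[43,19],[45,6],[46,2],[50,0]]
[[4,19],[6,0],[11,3],[15,0],[23,1],[26,6],[34,14],[43,19],[45,6],[46,2],[50,0]]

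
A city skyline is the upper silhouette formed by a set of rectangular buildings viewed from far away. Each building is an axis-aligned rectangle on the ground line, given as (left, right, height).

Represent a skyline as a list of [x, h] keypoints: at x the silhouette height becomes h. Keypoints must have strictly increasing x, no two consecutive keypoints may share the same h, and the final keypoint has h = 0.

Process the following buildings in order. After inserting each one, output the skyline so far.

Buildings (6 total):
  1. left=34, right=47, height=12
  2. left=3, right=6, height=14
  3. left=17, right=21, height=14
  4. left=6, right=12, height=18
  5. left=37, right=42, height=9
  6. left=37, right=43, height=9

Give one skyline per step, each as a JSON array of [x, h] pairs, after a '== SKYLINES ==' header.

== SKYLINES ==
[[34,12],[47,0]]
[[3,14],[6,0],[34,12],[47,0]]
[[3,14],[6,0],[17,14],[21,0],[34,12],[47,0]]
[[3,14],[6,18],[12,0],[17,14],[21,0],[34,12],[47,0]]
[[3,14],[6,18],[12,0],[17,14],[21,0],[34,12],[47,0]]
[[3,14],[6,18],[12,0],[17,14],[21,0],[34,12],[47,0]]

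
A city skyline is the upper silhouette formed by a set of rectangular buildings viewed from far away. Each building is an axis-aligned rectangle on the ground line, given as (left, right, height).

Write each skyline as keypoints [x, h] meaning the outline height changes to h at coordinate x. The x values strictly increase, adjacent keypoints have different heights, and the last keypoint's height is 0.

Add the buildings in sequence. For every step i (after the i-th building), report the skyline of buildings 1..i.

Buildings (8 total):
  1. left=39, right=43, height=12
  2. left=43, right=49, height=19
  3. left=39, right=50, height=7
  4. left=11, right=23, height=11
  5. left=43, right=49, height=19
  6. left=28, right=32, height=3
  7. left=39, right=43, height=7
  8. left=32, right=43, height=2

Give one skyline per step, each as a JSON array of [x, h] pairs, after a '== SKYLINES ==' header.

== SKYLINES ==
[[39,12],[43,0]]
[[39,12],[43,19],[49,0]]
[[39,12],[43,19],[49,7],[50,0]]
[[11,11],[23,0],[39,12],[43,19],[49,7],[50,0]]
[[11,11],[23,0],[39,12],[43,19],[49,7],[50,0]]
[[11,11],[23,0],[28,3],[32,0],[39,12],[43,19],[49,7],[50,0]]
[[11,11],[23,0],[28,3],[32,0],[39,12],[43,19],[49,7],[50,0]]
[[11,11],[23,0],[28,3],[32,2],[39,12],[43,19],[49,7],[50,0]]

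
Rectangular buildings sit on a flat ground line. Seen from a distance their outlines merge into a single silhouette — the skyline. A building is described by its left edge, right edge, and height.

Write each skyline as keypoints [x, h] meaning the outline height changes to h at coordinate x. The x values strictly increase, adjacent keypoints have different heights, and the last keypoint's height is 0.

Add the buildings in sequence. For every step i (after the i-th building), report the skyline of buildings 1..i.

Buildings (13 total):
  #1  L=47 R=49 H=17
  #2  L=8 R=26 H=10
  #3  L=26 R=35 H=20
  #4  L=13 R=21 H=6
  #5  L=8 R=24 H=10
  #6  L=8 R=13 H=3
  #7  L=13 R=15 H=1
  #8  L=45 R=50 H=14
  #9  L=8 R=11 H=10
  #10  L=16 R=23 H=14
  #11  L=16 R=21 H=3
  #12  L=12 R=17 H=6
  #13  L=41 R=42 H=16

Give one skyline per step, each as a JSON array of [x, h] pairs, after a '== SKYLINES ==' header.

== SKYLINES ==
[[47,17],[49,0]]
[[8,10],[26,0],[47,17],[49,0]]
[[8,10],[26,20],[35,0],[47,17],[49,0]]
[[8,10],[26,20],[35,0],[47,17],[49,0]]
[[8,10],[26,20],[35,0],[47,17],[49,0]]
[[8,10],[26,20],[35,0],[47,17],[49,0]]
[[8,10],[26,20],[35,0],[47,17],[49,0]]
[[8,10],[26,20],[35,0],[45,14],[47,17],[49,14],[50,0]]
[[8,10],[26,20],[35,0],[45,14],[47,17],[49,14],[50,0]]
[[8,10],[16,14],[23,10],[26,20],[35,0],[45,14],[47,17],[49,14],[50,0]]
[[8,10],[16,14],[23,10],[26,20],[35,0],[45,14],[47,17],[49,14],[50,0]]
[[8,10],[16,14],[23,10],[26,20],[35,0],[45,14],[47,17],[49,14],[50,0]]
[[8,10],[16,14],[23,10],[26,20],[35,0],[41,16],[42,0],[45,14],[47,17],[49,14],[50,0]]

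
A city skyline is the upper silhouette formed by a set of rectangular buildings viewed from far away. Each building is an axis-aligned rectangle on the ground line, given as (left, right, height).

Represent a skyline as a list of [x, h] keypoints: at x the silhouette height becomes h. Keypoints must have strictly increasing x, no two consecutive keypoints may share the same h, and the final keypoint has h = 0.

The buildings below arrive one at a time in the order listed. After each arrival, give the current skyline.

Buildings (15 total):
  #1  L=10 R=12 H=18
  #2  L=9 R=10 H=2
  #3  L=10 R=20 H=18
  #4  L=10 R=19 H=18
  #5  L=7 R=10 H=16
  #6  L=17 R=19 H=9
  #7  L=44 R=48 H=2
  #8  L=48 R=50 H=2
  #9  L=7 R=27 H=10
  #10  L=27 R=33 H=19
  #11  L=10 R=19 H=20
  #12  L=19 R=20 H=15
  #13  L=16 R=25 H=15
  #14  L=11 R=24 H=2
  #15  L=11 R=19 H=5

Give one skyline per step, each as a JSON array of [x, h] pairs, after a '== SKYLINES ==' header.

== SKYLINES ==
[[10,18],[12,0]]
[[9,2],[10,18],[12,0]]
[[9,2],[10,18],[20,0]]
[[9,2],[10,18],[20,0]]
[[7,16],[10,18],[20,0]]
[[7,16],[10,18],[20,0]]
[[7,16],[10,18],[20,0],[44,2],[48,0]]
[[7,16],[10,18],[20,0],[44,2],[50,0]]
[[7,16],[10,18],[20,10],[27,0],[44,2],[50,0]]
[[7,16],[10,18],[20,10],[27,19],[33,0],[44,2],[50,0]]
[[7,16],[10,20],[19,18],[20,10],[27,19],[33,0],[44,2],[50,0]]
[[7,16],[10,20],[19,18],[20,10],[27,19],[33,0],[44,2],[50,0]]
[[7,16],[10,20],[19,18],[20,15],[25,10],[27,19],[33,0],[44,2],[50,0]]
[[7,16],[10,20],[19,18],[20,15],[25,10],[27,19],[33,0],[44,2],[50,0]]
[[7,16],[10,20],[19,18],[20,15],[25,10],[27,19],[33,0],[44,2],[50,0]]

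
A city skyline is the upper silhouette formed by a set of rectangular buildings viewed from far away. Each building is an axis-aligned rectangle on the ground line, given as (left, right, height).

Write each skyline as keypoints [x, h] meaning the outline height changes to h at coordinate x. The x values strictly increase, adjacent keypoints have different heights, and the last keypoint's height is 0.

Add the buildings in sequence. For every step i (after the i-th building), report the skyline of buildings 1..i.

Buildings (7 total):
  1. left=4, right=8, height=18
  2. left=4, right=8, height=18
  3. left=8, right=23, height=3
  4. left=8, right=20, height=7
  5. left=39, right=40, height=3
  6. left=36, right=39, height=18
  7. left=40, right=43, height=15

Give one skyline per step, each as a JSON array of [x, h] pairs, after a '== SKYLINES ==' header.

== SKYLINES ==
[[4,18],[8,0]]
[[4,18],[8,0]]
[[4,18],[8,3],[23,0]]
[[4,18],[8,7],[20,3],[23,0]]
[[4,18],[8,7],[20,3],[23,0],[39,3],[40,0]]
[[4,18],[8,7],[20,3],[23,0],[36,18],[39,3],[40,0]]
[[4,18],[8,7],[20,3],[23,0],[36,18],[39,3],[40,15],[43,0]]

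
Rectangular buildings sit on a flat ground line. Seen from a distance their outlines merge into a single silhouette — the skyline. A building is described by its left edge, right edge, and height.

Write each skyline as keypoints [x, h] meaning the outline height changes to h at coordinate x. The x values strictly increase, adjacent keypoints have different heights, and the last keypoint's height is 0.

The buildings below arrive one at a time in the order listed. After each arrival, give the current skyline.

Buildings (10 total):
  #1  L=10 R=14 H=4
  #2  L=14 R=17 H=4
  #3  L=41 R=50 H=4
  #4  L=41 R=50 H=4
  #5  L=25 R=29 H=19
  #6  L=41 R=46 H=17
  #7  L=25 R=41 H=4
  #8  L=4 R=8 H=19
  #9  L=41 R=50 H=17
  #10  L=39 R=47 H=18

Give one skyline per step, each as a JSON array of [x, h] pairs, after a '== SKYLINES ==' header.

== SKYLINES ==
[[10,4],[14,0]]
[[10,4],[17,0]]
[[10,4],[17,0],[41,4],[50,0]]
[[10,4],[17,0],[41,4],[50,0]]
[[10,4],[17,0],[25,19],[29,0],[41,4],[50,0]]
[[10,4],[17,0],[25,19],[29,0],[41,17],[46,4],[50,0]]
[[10,4],[17,0],[25,19],[29,4],[41,17],[46,4],[50,0]]
[[4,19],[8,0],[10,4],[17,0],[25,19],[29,4],[41,17],[46,4],[50,0]]
[[4,19],[8,0],[10,4],[17,0],[25,19],[29,4],[41,17],[50,0]]
[[4,19],[8,0],[10,4],[17,0],[25,19],[29,4],[39,18],[47,17],[50,0]]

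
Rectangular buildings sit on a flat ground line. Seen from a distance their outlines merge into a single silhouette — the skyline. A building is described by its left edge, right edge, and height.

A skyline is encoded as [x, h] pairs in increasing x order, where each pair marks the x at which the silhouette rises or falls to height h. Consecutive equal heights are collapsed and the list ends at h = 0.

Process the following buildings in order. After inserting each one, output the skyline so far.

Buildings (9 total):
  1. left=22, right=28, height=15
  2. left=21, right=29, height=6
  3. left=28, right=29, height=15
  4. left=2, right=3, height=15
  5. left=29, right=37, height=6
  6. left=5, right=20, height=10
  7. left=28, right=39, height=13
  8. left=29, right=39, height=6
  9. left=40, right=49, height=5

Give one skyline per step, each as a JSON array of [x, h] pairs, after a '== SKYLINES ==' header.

== SKYLINES ==
[[22,15],[28,0]]
[[21,6],[22,15],[28,6],[29,0]]
[[21,6],[22,15],[29,0]]
[[2,15],[3,0],[21,6],[22,15],[29,0]]
[[2,15],[3,0],[21,6],[22,15],[29,6],[37,0]]
[[2,15],[3,0],[5,10],[20,0],[21,6],[22,15],[29,6],[37,0]]
[[2,15],[3,0],[5,10],[20,0],[21,6],[22,15],[29,13],[39,0]]
[[2,15],[3,0],[5,10],[20,0],[21,6],[22,15],[29,13],[39,0]]
[[2,15],[3,0],[5,10],[20,0],[21,6],[22,15],[29,13],[39,0],[40,5],[49,0]]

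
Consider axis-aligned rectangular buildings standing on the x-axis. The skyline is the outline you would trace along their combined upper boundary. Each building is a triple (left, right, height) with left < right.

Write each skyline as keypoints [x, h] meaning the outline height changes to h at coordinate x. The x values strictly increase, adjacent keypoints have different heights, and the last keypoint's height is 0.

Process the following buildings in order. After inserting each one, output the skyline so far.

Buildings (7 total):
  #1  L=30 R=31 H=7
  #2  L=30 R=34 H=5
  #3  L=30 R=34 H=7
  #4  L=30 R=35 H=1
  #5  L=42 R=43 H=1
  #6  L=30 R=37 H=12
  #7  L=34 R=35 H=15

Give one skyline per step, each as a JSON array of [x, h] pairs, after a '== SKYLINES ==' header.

== SKYLINES ==
[[30,7],[31,0]]
[[30,7],[31,5],[34,0]]
[[30,7],[34,0]]
[[30,7],[34,1],[35,0]]
[[30,7],[34,1],[35,0],[42,1],[43,0]]
[[30,12],[37,0],[42,1],[43,0]]
[[30,12],[34,15],[35,12],[37,0],[42,1],[43,0]]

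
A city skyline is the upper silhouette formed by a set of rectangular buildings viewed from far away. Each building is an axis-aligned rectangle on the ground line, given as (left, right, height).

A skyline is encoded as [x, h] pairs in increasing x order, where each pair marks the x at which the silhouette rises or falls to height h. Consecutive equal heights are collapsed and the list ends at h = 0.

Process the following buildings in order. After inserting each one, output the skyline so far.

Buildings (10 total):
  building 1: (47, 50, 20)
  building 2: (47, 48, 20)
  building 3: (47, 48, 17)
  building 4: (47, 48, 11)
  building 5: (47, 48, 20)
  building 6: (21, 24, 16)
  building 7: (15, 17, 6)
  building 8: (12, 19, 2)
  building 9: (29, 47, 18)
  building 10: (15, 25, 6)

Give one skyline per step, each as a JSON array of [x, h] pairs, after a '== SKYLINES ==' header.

== SKYLINES ==
[[47,20],[50,0]]
[[47,20],[50,0]]
[[47,20],[50,0]]
[[47,20],[50,0]]
[[47,20],[50,0]]
[[21,16],[24,0],[47,20],[50,0]]
[[15,6],[17,0],[21,16],[24,0],[47,20],[50,0]]
[[12,2],[15,6],[17,2],[19,0],[21,16],[24,0],[47,20],[50,0]]
[[12,2],[15,6],[17,2],[19,0],[21,16],[24,0],[29,18],[47,20],[50,0]]
[[12,2],[15,6],[21,16],[24,6],[25,0],[29,18],[47,20],[50,0]]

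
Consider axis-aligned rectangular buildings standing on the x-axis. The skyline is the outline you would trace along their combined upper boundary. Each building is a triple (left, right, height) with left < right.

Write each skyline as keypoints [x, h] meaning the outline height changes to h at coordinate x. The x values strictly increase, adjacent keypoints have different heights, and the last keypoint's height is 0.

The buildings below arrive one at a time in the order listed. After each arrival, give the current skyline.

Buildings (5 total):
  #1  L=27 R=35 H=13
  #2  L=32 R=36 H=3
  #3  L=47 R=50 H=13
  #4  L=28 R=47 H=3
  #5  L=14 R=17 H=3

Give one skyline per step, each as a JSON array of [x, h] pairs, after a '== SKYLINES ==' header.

== SKYLINES ==
[[27,13],[35,0]]
[[27,13],[35,3],[36,0]]
[[27,13],[35,3],[36,0],[47,13],[50,0]]
[[27,13],[35,3],[47,13],[50,0]]
[[14,3],[17,0],[27,13],[35,3],[47,13],[50,0]]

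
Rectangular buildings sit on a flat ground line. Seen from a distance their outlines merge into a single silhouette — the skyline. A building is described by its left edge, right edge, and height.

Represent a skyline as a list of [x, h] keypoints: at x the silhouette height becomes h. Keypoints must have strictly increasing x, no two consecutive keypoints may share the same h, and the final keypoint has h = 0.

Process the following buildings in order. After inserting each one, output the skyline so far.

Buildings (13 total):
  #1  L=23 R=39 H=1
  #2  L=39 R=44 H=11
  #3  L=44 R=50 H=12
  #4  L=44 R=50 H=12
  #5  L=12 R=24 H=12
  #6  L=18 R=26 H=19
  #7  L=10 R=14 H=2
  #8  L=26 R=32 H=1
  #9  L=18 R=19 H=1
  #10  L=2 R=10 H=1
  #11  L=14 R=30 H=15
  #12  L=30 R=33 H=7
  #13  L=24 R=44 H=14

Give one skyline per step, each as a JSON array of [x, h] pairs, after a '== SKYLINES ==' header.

== SKYLINES ==
[[23,1],[39,0]]
[[23,1],[39,11],[44,0]]
[[23,1],[39,11],[44,12],[50,0]]
[[23,1],[39,11],[44,12],[50,0]]
[[12,12],[24,1],[39,11],[44,12],[50,0]]
[[12,12],[18,19],[26,1],[39,11],[44,12],[50,0]]
[[10,2],[12,12],[18,19],[26,1],[39,11],[44,12],[50,0]]
[[10,2],[12,12],[18,19],[26,1],[39,11],[44,12],[50,0]]
[[10,2],[12,12],[18,19],[26,1],[39,11],[44,12],[50,0]]
[[2,1],[10,2],[12,12],[18,19],[26,1],[39,11],[44,12],[50,0]]
[[2,1],[10,2],[12,12],[14,15],[18,19],[26,15],[30,1],[39,11],[44,12],[50,0]]
[[2,1],[10,2],[12,12],[14,15],[18,19],[26,15],[30,7],[33,1],[39,11],[44,12],[50,0]]
[[2,1],[10,2],[12,12],[14,15],[18,19],[26,15],[30,14],[44,12],[50,0]]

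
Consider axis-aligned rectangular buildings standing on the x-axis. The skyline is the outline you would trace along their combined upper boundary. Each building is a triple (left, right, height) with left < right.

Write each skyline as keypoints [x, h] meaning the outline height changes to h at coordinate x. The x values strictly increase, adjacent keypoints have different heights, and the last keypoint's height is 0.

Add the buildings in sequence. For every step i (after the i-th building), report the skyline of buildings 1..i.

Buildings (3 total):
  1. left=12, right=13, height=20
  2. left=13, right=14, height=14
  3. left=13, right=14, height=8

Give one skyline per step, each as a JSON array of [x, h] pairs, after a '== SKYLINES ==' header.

== SKYLINES ==
[[12,20],[13,0]]
[[12,20],[13,14],[14,0]]
[[12,20],[13,14],[14,0]]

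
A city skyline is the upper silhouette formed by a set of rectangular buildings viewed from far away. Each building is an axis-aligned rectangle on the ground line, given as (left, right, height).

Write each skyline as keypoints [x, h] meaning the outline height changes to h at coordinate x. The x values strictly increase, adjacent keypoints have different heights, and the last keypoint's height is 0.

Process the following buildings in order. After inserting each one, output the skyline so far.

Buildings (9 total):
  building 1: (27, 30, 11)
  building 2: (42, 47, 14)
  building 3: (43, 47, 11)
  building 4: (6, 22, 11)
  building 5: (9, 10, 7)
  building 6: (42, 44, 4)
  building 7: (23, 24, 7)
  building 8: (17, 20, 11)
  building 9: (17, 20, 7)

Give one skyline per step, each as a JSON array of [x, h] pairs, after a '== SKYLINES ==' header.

== SKYLINES ==
[[27,11],[30,0]]
[[27,11],[30,0],[42,14],[47,0]]
[[27,11],[30,0],[42,14],[47,0]]
[[6,11],[22,0],[27,11],[30,0],[42,14],[47,0]]
[[6,11],[22,0],[27,11],[30,0],[42,14],[47,0]]
[[6,11],[22,0],[27,11],[30,0],[42,14],[47,0]]
[[6,11],[22,0],[23,7],[24,0],[27,11],[30,0],[42,14],[47,0]]
[[6,11],[22,0],[23,7],[24,0],[27,11],[30,0],[42,14],[47,0]]
[[6,11],[22,0],[23,7],[24,0],[27,11],[30,0],[42,14],[47,0]]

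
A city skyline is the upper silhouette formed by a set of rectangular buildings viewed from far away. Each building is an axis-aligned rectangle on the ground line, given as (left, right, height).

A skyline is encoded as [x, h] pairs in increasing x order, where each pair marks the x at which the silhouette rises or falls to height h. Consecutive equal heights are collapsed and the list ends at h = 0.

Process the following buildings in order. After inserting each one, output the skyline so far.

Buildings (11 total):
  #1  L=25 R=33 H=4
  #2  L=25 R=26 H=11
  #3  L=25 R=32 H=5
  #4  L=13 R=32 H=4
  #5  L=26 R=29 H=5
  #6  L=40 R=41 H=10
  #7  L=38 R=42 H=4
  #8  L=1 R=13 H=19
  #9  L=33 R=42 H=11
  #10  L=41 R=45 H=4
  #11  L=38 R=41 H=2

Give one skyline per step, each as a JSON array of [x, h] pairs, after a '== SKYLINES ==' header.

== SKYLINES ==
[[25,4],[33,0]]
[[25,11],[26,4],[33,0]]
[[25,11],[26,5],[32,4],[33,0]]
[[13,4],[25,11],[26,5],[32,4],[33,0]]
[[13,4],[25,11],[26,5],[32,4],[33,0]]
[[13,4],[25,11],[26,5],[32,4],[33,0],[40,10],[41,0]]
[[13,4],[25,11],[26,5],[32,4],[33,0],[38,4],[40,10],[41,4],[42,0]]
[[1,19],[13,4],[25,11],[26,5],[32,4],[33,0],[38,4],[40,10],[41,4],[42,0]]
[[1,19],[13,4],[25,11],[26,5],[32,4],[33,11],[42,0]]
[[1,19],[13,4],[25,11],[26,5],[32,4],[33,11],[42,4],[45,0]]
[[1,19],[13,4],[25,11],[26,5],[32,4],[33,11],[42,4],[45,0]]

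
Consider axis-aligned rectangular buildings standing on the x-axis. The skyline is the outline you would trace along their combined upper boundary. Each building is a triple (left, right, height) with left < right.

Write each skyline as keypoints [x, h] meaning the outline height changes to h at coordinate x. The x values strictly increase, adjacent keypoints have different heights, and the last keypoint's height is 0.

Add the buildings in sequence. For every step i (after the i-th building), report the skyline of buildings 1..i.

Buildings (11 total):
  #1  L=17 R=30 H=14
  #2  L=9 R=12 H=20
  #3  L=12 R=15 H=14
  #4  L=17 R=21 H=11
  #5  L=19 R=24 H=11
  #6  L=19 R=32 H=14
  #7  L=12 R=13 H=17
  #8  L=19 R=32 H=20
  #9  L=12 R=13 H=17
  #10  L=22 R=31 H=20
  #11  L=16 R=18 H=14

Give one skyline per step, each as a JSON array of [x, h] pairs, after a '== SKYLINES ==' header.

== SKYLINES ==
[[17,14],[30,0]]
[[9,20],[12,0],[17,14],[30,0]]
[[9,20],[12,14],[15,0],[17,14],[30,0]]
[[9,20],[12,14],[15,0],[17,14],[30,0]]
[[9,20],[12,14],[15,0],[17,14],[30,0]]
[[9,20],[12,14],[15,0],[17,14],[32,0]]
[[9,20],[12,17],[13,14],[15,0],[17,14],[32,0]]
[[9,20],[12,17],[13,14],[15,0],[17,14],[19,20],[32,0]]
[[9,20],[12,17],[13,14],[15,0],[17,14],[19,20],[32,0]]
[[9,20],[12,17],[13,14],[15,0],[17,14],[19,20],[32,0]]
[[9,20],[12,17],[13,14],[15,0],[16,14],[19,20],[32,0]]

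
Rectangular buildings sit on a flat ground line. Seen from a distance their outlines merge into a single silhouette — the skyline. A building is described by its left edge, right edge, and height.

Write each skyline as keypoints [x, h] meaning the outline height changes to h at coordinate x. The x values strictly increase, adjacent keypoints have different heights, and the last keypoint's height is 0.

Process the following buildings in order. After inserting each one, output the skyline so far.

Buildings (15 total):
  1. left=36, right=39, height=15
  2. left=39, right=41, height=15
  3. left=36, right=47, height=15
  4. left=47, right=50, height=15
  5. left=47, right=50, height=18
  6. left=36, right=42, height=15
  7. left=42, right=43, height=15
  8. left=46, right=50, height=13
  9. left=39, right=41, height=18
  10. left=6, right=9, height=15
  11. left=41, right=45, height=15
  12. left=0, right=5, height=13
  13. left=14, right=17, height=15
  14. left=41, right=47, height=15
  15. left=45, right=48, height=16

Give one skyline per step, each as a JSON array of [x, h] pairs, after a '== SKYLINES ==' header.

== SKYLINES ==
[[36,15],[39,0]]
[[36,15],[41,0]]
[[36,15],[47,0]]
[[36,15],[50,0]]
[[36,15],[47,18],[50,0]]
[[36,15],[47,18],[50,0]]
[[36,15],[47,18],[50,0]]
[[36,15],[47,18],[50,0]]
[[36,15],[39,18],[41,15],[47,18],[50,0]]
[[6,15],[9,0],[36,15],[39,18],[41,15],[47,18],[50,0]]
[[6,15],[9,0],[36,15],[39,18],[41,15],[47,18],[50,0]]
[[0,13],[5,0],[6,15],[9,0],[36,15],[39,18],[41,15],[47,18],[50,0]]
[[0,13],[5,0],[6,15],[9,0],[14,15],[17,0],[36,15],[39,18],[41,15],[47,18],[50,0]]
[[0,13],[5,0],[6,15],[9,0],[14,15],[17,0],[36,15],[39,18],[41,15],[47,18],[50,0]]
[[0,13],[5,0],[6,15],[9,0],[14,15],[17,0],[36,15],[39,18],[41,15],[45,16],[47,18],[50,0]]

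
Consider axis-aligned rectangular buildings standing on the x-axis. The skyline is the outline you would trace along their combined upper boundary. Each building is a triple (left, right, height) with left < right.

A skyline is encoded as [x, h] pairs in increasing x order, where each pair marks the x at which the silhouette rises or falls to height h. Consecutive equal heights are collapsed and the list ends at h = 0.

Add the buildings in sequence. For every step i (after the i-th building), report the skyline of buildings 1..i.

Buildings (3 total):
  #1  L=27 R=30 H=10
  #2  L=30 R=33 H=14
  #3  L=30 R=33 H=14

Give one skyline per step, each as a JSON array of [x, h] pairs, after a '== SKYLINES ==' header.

== SKYLINES ==
[[27,10],[30,0]]
[[27,10],[30,14],[33,0]]
[[27,10],[30,14],[33,0]]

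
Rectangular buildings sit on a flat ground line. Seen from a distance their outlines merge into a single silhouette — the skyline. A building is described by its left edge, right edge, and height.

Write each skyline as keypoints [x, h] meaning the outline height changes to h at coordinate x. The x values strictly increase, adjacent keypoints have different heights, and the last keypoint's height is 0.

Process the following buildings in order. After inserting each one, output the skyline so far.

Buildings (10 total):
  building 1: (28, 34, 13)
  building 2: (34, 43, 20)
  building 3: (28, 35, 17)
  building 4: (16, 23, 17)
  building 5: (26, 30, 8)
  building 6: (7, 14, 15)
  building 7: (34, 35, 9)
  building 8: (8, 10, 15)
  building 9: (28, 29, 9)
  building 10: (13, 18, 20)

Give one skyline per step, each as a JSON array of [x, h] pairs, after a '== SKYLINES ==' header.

== SKYLINES ==
[[28,13],[34,0]]
[[28,13],[34,20],[43,0]]
[[28,17],[34,20],[43,0]]
[[16,17],[23,0],[28,17],[34,20],[43,0]]
[[16,17],[23,0],[26,8],[28,17],[34,20],[43,0]]
[[7,15],[14,0],[16,17],[23,0],[26,8],[28,17],[34,20],[43,0]]
[[7,15],[14,0],[16,17],[23,0],[26,8],[28,17],[34,20],[43,0]]
[[7,15],[14,0],[16,17],[23,0],[26,8],[28,17],[34,20],[43,0]]
[[7,15],[14,0],[16,17],[23,0],[26,8],[28,17],[34,20],[43,0]]
[[7,15],[13,20],[18,17],[23,0],[26,8],[28,17],[34,20],[43,0]]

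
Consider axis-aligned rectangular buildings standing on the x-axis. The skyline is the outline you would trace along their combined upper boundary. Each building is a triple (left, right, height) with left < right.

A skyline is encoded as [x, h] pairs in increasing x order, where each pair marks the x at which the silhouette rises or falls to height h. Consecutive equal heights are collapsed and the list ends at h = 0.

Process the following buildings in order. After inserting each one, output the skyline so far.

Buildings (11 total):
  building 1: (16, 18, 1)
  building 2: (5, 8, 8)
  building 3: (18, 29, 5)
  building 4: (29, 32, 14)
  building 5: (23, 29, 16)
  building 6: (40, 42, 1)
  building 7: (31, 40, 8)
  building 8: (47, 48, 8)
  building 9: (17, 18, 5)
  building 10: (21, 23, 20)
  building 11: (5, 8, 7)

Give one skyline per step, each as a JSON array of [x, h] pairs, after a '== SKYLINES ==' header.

== SKYLINES ==
[[16,1],[18,0]]
[[5,8],[8,0],[16,1],[18,0]]
[[5,8],[8,0],[16,1],[18,5],[29,0]]
[[5,8],[8,0],[16,1],[18,5],[29,14],[32,0]]
[[5,8],[8,0],[16,1],[18,5],[23,16],[29,14],[32,0]]
[[5,8],[8,0],[16,1],[18,5],[23,16],[29,14],[32,0],[40,1],[42,0]]
[[5,8],[8,0],[16,1],[18,5],[23,16],[29,14],[32,8],[40,1],[42,0]]
[[5,8],[8,0],[16,1],[18,5],[23,16],[29,14],[32,8],[40,1],[42,0],[47,8],[48,0]]
[[5,8],[8,0],[16,1],[17,5],[23,16],[29,14],[32,8],[40,1],[42,0],[47,8],[48,0]]
[[5,8],[8,0],[16,1],[17,5],[21,20],[23,16],[29,14],[32,8],[40,1],[42,0],[47,8],[48,0]]
[[5,8],[8,0],[16,1],[17,5],[21,20],[23,16],[29,14],[32,8],[40,1],[42,0],[47,8],[48,0]]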